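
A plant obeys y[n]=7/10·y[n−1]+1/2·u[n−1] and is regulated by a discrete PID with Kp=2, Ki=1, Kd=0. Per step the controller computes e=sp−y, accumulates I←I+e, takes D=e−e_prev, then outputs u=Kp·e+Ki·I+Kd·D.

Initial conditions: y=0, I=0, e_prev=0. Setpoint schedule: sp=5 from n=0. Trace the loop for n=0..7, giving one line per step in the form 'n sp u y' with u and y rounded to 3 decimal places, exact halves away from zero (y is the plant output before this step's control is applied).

(exact arithmetic carried between steps; '≈' marks a value shown rounded to 6 d.p. or computed from one; I and e_prev carry over from the previous line; the table rounds u and y to 3 d.p., halves away from zero)
n=0: y=0, sp=5, e=sp−y=5; I=5, D=e−e_prev=5; u=2·5+1·5+0·5=15; next y=7/10·0+1/2·15=7.5
n=1: y=7.5, sp=5, e=sp−y=-2.5; I=2.5, D=e−e_prev=-7.5; u=2·(-2.5)+1·2.5+0·(-7.5)=-2.5; next y=7/10·7.5+1/2·(-2.5)=4
n=2: y=4, sp=5, e=sp−y=1; I=3.5, D=e−e_prev=3.5; u=2·1+1·3.5+0·3.5=5.5; next y=7/10·4+1/2·5.5=5.55
n=3: y=5.55, sp=5, e=sp−y=-0.55; I=2.95, D=e−e_prev=-1.55; u=2·(-0.55)+1·2.95+0·(-1.55)=1.85; next y=7/10·5.55+1/2·1.85=4.81
n=4: y=4.81, sp=5, e=sp−y=0.19; I=3.14, D=e−e_prev=0.74; u=2·0.19+1·3.14+0·0.74=3.52; next y=7/10·4.81+1/2·3.52=5.127
n=5: y=5.127, sp=5, e=sp−y=-0.127; I=3.013, D=e−e_prev=-0.317; u=2·(-0.127)+1·3.013+0·(-0.317)=2.759; next y=7/10·5.127+1/2·2.759=4.9684
n=6: y=4.9684, sp=5, e=sp−y=0.0316; I=3.0446, D=e−e_prev=0.1586; u=2·0.0316+1·3.0446+0·0.1586=3.1078; next y=7/10·4.9684+1/2·3.1078=5.03178
n=7: y=5.03178, sp=5, e=sp−y=-0.03178; I=3.01282, D=e−e_prev=-0.06338; u=2·(-0.03178)+1·3.01282+0·(-0.06338)=2.94926; next y=7/10·5.03178+1/2·2.94926=4.996876

0 5 15.000 0.000
1 5 -2.500 7.500
2 5 5.500 4.000
3 5 1.850 5.550
4 5 3.520 4.810
5 5 2.759 5.127
6 5 3.108 4.968
7 5 2.949 5.032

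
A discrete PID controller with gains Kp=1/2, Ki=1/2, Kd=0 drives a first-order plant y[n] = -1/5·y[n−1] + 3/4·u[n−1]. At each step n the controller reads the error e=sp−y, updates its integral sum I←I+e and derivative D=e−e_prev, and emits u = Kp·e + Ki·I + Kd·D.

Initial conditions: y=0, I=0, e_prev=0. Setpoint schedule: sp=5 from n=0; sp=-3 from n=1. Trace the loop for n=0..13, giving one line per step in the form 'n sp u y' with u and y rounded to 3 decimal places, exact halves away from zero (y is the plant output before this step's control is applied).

(exact arithmetic carried between steps; '≈' marks a value shown rounded to 6 d.p. or computed from one; I and e_prev carry over from the previous line; the table rounds u and y to 3 d.p., halves away from zero)
n=0: y=0, sp=5, e=sp−y=5; I=5, D=e−e_prev=5; u=1/2·5+1/2·5+0·5=5; next y=-1/5·0+3/4·5=3.75
n=1: y=3.75, sp=-3, e=sp−y=-6.75; I=-1.75, D=e−e_prev=-11.75; u=1/2·(-6.75)+1/2·(-1.75)+0·(-11.75)=-4.25; next y=-1/5·3.75+3/4·(-4.25)=-3.9375
n=2: y=-3.9375, sp=-3, e=sp−y=0.9375; I=-0.8125, D=e−e_prev=7.6875; u=1/2·0.9375+1/2·(-0.8125)+0·7.6875=0.0625; next y=-1/5·(-3.9375)+3/4·0.0625=0.834375
n=3: y=0.834375, sp=-3, e=sp−y=-3.834375; I=-4.646875, D=e−e_prev=-4.771875; u=1/2·(-3.834375)+1/2·(-4.646875)+0·(-4.771875)=-4.240625; next y=-1/5·0.834375+3/4·(-4.240625)≈-3.347344
n=4: y≈-3.347344, sp=-3, e=sp−y≈0.347344; I≈-4.299531, D=e−e_prev≈4.181719; u=1/2·0.347344+1/2·(-4.299531)+0·4.181719≈-1.976094; next y=-1/5·(-3.347344)+3/4·(-1.976094)≈-0.812602
n=5: y≈-0.812602, sp=-3, e=sp−y≈-2.187398; I≈-6.486930, D=e−e_prev≈-2.534742; u=1/2·(-2.187398)+1/2·(-6.486930)+0·(-2.534742)≈-4.337164; next y=-1/5·(-0.812602)+3/4·(-4.337164)≈-3.090353
n=6: y≈-3.090353, sp=-3, e=sp−y≈0.090353; I≈-6.396577, D=e−e_prev≈2.277751; u=1/2·0.090353+1/2·(-6.396577)+0·2.277751≈-3.153112; next y=-1/5·(-3.090353)+3/4·(-3.153112)≈-1.746764
n=7: y≈-1.746764, sp=-3, e=sp−y≈-1.253236; I≈-7.649813, D=e−e_prev≈-1.343589; u=1/2·(-1.253236)+1/2·(-7.649813)+0·(-1.343589)≈-4.451525; next y=-1/5·(-1.746764)+3/4·(-4.451525)≈-2.989291
n=8: y≈-2.989291, sp=-3, e=sp−y≈-0.010709; I≈-7.660522, D=e−e_prev≈1.242527; u=1/2·(-0.010709)+1/2·(-7.660522)+0·1.242527≈-3.835616; next y=-1/5·(-2.989291)+3/4·(-3.835616)≈-2.278854
n=9: y≈-2.278854, sp=-3, e=sp−y≈-0.721146; I≈-8.381669, D=e−e_prev≈-0.710437; u=1/2·(-0.721146)+1/2·(-8.381669)+0·(-0.710437)≈-4.551408; next y=-1/5·(-2.278854)+3/4·(-4.551408)≈-2.957785
n=10: y≈-2.957785, sp=-3, e=sp−y≈-0.042215; I≈-8.423884, D=e−e_prev≈0.678931; u=1/2·(-0.042215)+1/2·(-8.423884)+0·0.678931≈-4.233049; next y=-1/5·(-2.957785)+3/4·(-4.233049)≈-2.583230
n=11: y≈-2.583230, sp=-3, e=sp−y≈-0.416770; I≈-8.840654, D=e−e_prev≈-0.374555; u=1/2·(-0.416770)+1/2·(-8.840654)+0·(-0.374555)≈-4.628712; next y=-1/5·(-2.583230)+3/4·(-4.628712)≈-2.954888
n=12: y≈-2.954888, sp=-3, e=sp−y≈-0.045112; I≈-8.885766, D=e−e_prev≈0.371658; u=1/2·(-0.045112)+1/2·(-8.885766)+0·0.371658≈-4.465439; next y=-1/5·(-2.954888)+3/4·(-4.465439)≈-2.758102
n=13: y≈-2.758102, sp=-3, e=sp−y≈-0.241898; I≈-9.127664, D=e−e_prev≈-0.196786; u=1/2·(-0.241898)+1/2·(-9.127664)+0·(-0.196786)≈-4.684781; next y=-1/5·(-2.758102)+3/4·(-4.684781)≈-2.961966

0 5 5.000 0.000
1 -3 -4.250 3.750
2 -3 0.063 -3.938
3 -3 -4.241 0.834
4 -3 -1.976 -3.347
5 -3 -4.337 -0.813
6 -3 -3.153 -3.090
7 -3 -4.452 -1.747
8 -3 -3.836 -2.989
9 -3 -4.551 -2.279
10 -3 -4.233 -2.958
11 -3 -4.629 -2.583
12 -3 -4.465 -2.955
13 -3 -4.685 -2.758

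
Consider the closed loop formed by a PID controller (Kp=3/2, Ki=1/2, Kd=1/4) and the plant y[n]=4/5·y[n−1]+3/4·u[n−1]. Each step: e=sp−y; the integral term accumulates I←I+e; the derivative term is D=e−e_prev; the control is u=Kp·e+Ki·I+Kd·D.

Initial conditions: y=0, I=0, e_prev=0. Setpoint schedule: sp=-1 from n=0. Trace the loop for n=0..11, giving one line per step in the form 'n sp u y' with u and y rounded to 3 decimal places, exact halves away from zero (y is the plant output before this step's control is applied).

(exact arithmetic carried between steps; '≈' marks a value shown rounded to 6 d.p. or computed from one; I and e_prev carry over from the previous line; the table rounds u and y to 3 d.p., halves away from zero)
n=0: y=0, sp=-1, e=sp−y=-1; I=-1, D=e−e_prev=-1; u=3/2·(-1)+1/2·(-1)+1/4·(-1)=-2.25; next y=4/5·0+3/4·(-2.25)=-1.6875
n=1: y=-1.6875, sp=-1, e=sp−y=0.6875; I=-0.3125, D=e−e_prev=1.6875; u=3/2·0.6875+1/2·(-0.3125)+1/4·1.6875=1.296875; next y=4/5·(-1.6875)+3/4·1.296875≈-0.377344
n=2: y≈-0.377344, sp=-1, e=sp−y≈-0.622656; I≈-0.935156, D=e−e_prev≈-1.310156; u=3/2·(-0.622656)+1/2·(-0.935156)+1/4·(-1.310156)≈-1.729102; next y=4/5·(-0.377344)+3/4·(-1.729102)≈-1.598701
n=3: y≈-1.598701, sp=-1, e=sp−y≈0.598701; I≈-0.336455, D=e−e_prev≈1.221357; u=3/2·0.598701+1/2·(-0.336455)+1/4·1.221357≈1.035164; next y=4/5·(-1.598701)+3/4·1.035164≈-0.502588
n=4: y≈-0.502588, sp=-1, e=sp−y≈-0.497412; I≈-0.833867, D=e−e_prev≈-1.096113; u=3/2·(-0.497412)+1/2·(-0.833867)+1/4·(-1.096113)≈-1.437079; next y=4/5·(-0.502588)+3/4·(-1.437079)≈-1.479880
n=5: y≈-1.479880, sp=-1, e=sp−y≈0.479880; I≈-0.353987, D=e−e_prev≈0.977292; u=3/2·0.479880+1/2·(-0.353987)+1/4·0.977292≈0.787150; next y=4/5·(-1.479880)+3/4·0.787150≈-0.593542
n=6: y≈-0.593542, sp=-1, e=sp−y≈-0.406458; I≈-0.760445, D=e−e_prev≈-0.886338; u=3/2·(-0.406458)+1/2·(-0.760445)+1/4·(-0.886338)≈-1.211494; next y=4/5·(-0.593542)+3/4·(-1.211494)≈-1.383454
n=7: y≈-1.383454, sp=-1, e=sp−y≈0.383454; I≈-0.376991, D=e−e_prev≈0.789912; u=3/2·0.383454+1/2·(-0.376991)+1/4·0.789912≈0.584164; next y=4/5·(-1.383454)+3/4·0.584164≈-0.668640
n=8: y≈-0.668640, sp=-1, e=sp−y≈-0.331360; I≈-0.708350, D=e−e_prev≈-0.714814; u=3/2·(-0.331360)+1/2·(-0.708350)+1/4·(-0.714814)≈-1.029918; next y=4/5·(-0.668640)+3/4·(-1.029918)≈-1.307351
n=9: y≈-1.307351, sp=-1, e=sp−y≈0.307351; I≈-0.401000, D=e−e_prev≈0.638711; u=3/2·0.307351+1/2·(-0.401000)+1/4·0.638711≈0.420204; next y=4/5·(-1.307351)+3/4·0.420204≈-0.730728
n=10: y≈-0.730728, sp=-1, e=sp−y≈-0.269272; I≈-0.670272, D=e−e_prev≈-0.576623; u=3/2·(-0.269272)+1/2·(-0.670272)+1/4·(-0.576623)≈-0.883200; next y=4/5·(-0.730728)+3/4·(-0.883200)≈-1.246982
n=11: y≈-1.246982, sp=-1, e=sp−y≈0.246982; I≈-0.423290, D=e−e_prev≈0.516255; u=3/2·0.246982+1/2·(-0.423290)+1/4·0.516255≈0.287893; next y=4/5·(-1.246982)+3/4·0.287893≈-0.781667

0 -1 -2.250 0.000
1 -1 1.297 -1.688
2 -1 -1.729 -0.377
3 -1 1.035 -1.599
4 -1 -1.437 -0.503
5 -1 0.787 -1.480
6 -1 -1.211 -0.594
7 -1 0.584 -1.383
8 -1 -1.030 -0.669
9 -1 0.420 -1.307
10 -1 -0.883 -0.731
11 -1 0.288 -1.247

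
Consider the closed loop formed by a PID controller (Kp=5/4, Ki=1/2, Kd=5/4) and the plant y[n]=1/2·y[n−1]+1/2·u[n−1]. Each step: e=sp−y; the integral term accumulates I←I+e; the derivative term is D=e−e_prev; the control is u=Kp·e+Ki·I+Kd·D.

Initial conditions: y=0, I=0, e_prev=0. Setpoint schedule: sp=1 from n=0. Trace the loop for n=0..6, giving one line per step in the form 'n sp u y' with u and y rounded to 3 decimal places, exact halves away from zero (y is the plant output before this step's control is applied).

0 1 3.000 0.000
1 1 -2.250 1.500
2 1 5.000 -0.375
3 1 -4.719 2.313
4 1 8.531 -1.203
5 1 -9.363 3.664
6 1 14.930 -2.850

(exact arithmetic carried between steps; '≈' marks a value shown rounded to 6 d.p. or computed from one; I and e_prev carry over from the previous line; the table rounds u and y to 3 d.p., halves away from zero)
n=0: y=0, sp=1, e=sp−y=1; I=1, D=e−e_prev=1; u=5/4·1+1/2·1+5/4·1=3; next y=1/2·0+1/2·3=1.5
n=1: y=1.5, sp=1, e=sp−y=-0.5; I=0.5, D=e−e_prev=-1.5; u=5/4·(-0.5)+1/2·0.5+5/4·(-1.5)=-2.25; next y=1/2·1.5+1/2·(-2.25)=-0.375
n=2: y=-0.375, sp=1, e=sp−y=1.375; I=1.875, D=e−e_prev=1.875; u=5/4·1.375+1/2·1.875+5/4·1.875=5; next y=1/2·(-0.375)+1/2·5=2.3125
n=3: y=2.3125, sp=1, e=sp−y=-1.3125; I=0.5625, D=e−e_prev=-2.6875; u=5/4·(-1.3125)+1/2·0.5625+5/4·(-2.6875)=-4.71875; next y=1/2·2.3125+1/2·(-4.71875)=-1.203125
n=4: y=-1.203125, sp=1, e=sp−y=2.203125; I=2.765625, D=e−e_prev=3.515625; u=5/4·2.203125+1/2·2.765625+5/4·3.515625=8.53125; next y=1/2·(-1.203125)+1/2·8.53125≈3.664063
n=5: y≈3.664063, sp=1, e=sp−y≈-2.664063; I≈0.101563, D=e−e_prev≈-4.867188; u=5/4·(-2.664063)+1/2·0.101563+5/4·(-4.867188)≈-9.363281; next y=1/2·3.664063+1/2·(-9.363281)≈-2.849609
n=6: y≈-2.849609, sp=1, e=sp−y≈3.849609; I≈3.951172, D=e−e_prev≈6.513672; u=5/4·3.849609+1/2·3.951172+5/4·6.513672≈14.929688; next y=1/2·(-2.849609)+1/2·14.929688≈6.040039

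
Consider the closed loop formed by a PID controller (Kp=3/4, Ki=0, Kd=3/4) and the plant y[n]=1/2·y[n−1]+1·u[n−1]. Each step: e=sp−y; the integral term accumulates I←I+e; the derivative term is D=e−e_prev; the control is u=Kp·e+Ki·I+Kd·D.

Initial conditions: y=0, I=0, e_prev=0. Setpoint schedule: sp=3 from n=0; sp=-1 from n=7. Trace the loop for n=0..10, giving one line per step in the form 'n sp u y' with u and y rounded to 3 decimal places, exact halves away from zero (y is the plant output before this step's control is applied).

0 3 4.500 0.000
1 3 -4.500 4.500
2 3 9.000 -2.250
3 3 -11.250 7.875
4 3 19.125 -7.313
5 3 -26.438 15.469
6 3 41.906 -18.703
7 -1 -66.609 32.555
8 -1 99.164 -50.332
9 -1 -149.496 73.998
10 -1 223.494 -112.497

(exact arithmetic carried between steps; '≈' marks a value shown rounded to 6 d.p. or computed from one; I and e_prev carry over from the previous line; the table rounds u and y to 3 d.p., halves away from zero)
n=0: y=0, sp=3, e=sp−y=3; I=3, D=e−e_prev=3; u=3/4·3+0·3+3/4·3=4.5; next y=1/2·0+1·4.5=4.5
n=1: y=4.5, sp=3, e=sp−y=-1.5; I=1.5, D=e−e_prev=-4.5; u=3/4·(-1.5)+0·1.5+3/4·(-4.5)=-4.5; next y=1/2·4.5+1·(-4.5)=-2.25
n=2: y=-2.25, sp=3, e=sp−y=5.25; I=6.75, D=e−e_prev=6.75; u=3/4·5.25+0·6.75+3/4·6.75=9; next y=1/2·(-2.25)+1·9=7.875
n=3: y=7.875, sp=3, e=sp−y=-4.875; I=1.875, D=e−e_prev=-10.125; u=3/4·(-4.875)+0·1.875+3/4·(-10.125)=-11.25; next y=1/2·7.875+1·(-11.25)=-7.3125
n=4: y=-7.3125, sp=3, e=sp−y=10.3125; I=12.1875, D=e−e_prev=15.1875; u=3/4·10.3125+0·12.1875+3/4·15.1875=19.125; next y=1/2·(-7.3125)+1·19.125=15.46875
n=5: y=15.46875, sp=3, e=sp−y=-12.46875; I=-0.28125, D=e−e_prev=-22.78125; u=3/4·(-12.46875)+0·(-0.28125)+3/4·(-22.78125)=-26.4375; next y=1/2·15.46875+1·(-26.4375)=-18.703125
n=6: y=-18.703125, sp=3, e=sp−y=21.703125; I=21.421875, D=e−e_prev=34.171875; u=3/4·21.703125+0·21.421875+3/4·34.171875=41.90625; next y=1/2·(-18.703125)+1·41.90625≈32.554688
n=7: y≈32.554688, sp=-1, e=sp−y≈-33.554688; I≈-12.132813, D=e−e_prev≈-55.257813; u=3/4·(-33.554688)+0·(-12.132813)+3/4·(-55.257813)≈-66.609375; next y=1/2·32.554688+1·(-66.609375)≈-50.332031
n=8: y≈-50.332031, sp=-1, e=sp−y≈49.332031; I≈37.199219, D=e−e_prev≈82.886719; u=3/4·49.332031+0·37.199219+3/4·82.886719≈99.164063; next y=1/2·(-50.332031)+1·99.164063≈73.998047
n=9: y≈73.998047, sp=-1, e=sp−y≈-74.998047; I≈-37.798828, D=e−e_prev≈-124.330078; u=3/4·(-74.998047)+0·(-37.798828)+3/4·(-124.330078)≈-149.496094; next y=1/2·73.998047+1·(-149.496094)≈-112.497070
n=10: y≈-112.497070, sp=-1, e=sp−y≈111.497070; I≈73.698242, D=e−e_prev≈186.495117; u=3/4·111.497070+0·73.698242+3/4·186.495117≈223.494141; next y=1/2·(-112.497070)+1·223.494141≈167.245605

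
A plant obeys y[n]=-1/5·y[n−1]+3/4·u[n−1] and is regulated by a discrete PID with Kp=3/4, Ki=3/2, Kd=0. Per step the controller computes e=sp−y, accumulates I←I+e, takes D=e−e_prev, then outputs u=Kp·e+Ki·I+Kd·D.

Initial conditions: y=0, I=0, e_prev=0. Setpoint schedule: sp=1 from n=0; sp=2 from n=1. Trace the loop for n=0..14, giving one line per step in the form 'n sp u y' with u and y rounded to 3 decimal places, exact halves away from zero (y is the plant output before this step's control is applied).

0 1 2.250 0.000
1 2 2.203 1.688
2 2 3.510 1.315
3 2 2.164 2.370
4 2 4.356 1.149
5 2 1.385 3.037
6 2 5.692 0.431
7 2 -0.396 4.183
8 2 8.292 -1.134
9 2 -4.061 6.446
10 2 13.527 -4.335
11 2 -11.502 11.012
12 2 24.122 -10.829
13 2 -26.578 20.257
14 2 45.581 -23.985

(exact arithmetic carried between steps; '≈' marks a value shown rounded to 6 d.p. or computed from one; I and e_prev carry over from the previous line; the table rounds u and y to 3 d.p., halves away from zero)
n=0: y=0, sp=1, e=sp−y=1; I=1, D=e−e_prev=1; u=3/4·1+3/2·1+0·1=2.25; next y=-1/5·0+3/4·2.25=1.6875
n=1: y=1.6875, sp=2, e=sp−y=0.3125; I=1.3125, D=e−e_prev=-0.6875; u=3/4·0.3125+3/2·1.3125+0·(-0.6875)=2.203125; next y=-1/5·1.6875+3/4·2.203125≈1.314844
n=2: y≈1.314844, sp=2, e=sp−y≈0.685156; I≈1.997656, D=e−e_prev≈0.372656; u=3/4·0.685156+3/2·1.997656+0·0.372656≈3.510352; next y=-1/5·1.314844+3/4·3.510352≈2.369795
n=3: y≈2.369795, sp=2, e=sp−y≈-0.369795; I≈1.627861, D=e−e_prev≈-1.054951; u=3/4·(-0.369795)+3/2·1.627861+0·(-1.054951)≈2.164446; next y=-1/5·2.369795+3/4·2.164446≈1.149375
n=4: y≈1.149375, sp=2, e=sp−y≈0.850625; I≈2.478486, D=e−e_prev≈1.220420; u=3/4·0.850625+3/2·2.478486+0·1.220420≈4.355697; next y=-1/5·1.149375+3/4·4.355697≈3.036898
n=5: y≈3.036898, sp=2, e=sp−y≈-1.036898; I≈1.441588, D=e−e_prev≈-1.887523; u=3/4·(-1.036898)+3/2·1.441588+0·(-1.887523)≈1.384708; next y=-1/5·3.036898+3/4·1.384708≈0.431152
n=6: y≈0.431152, sp=2, e=sp−y≈1.568848; I≈3.010436, D=e−e_prev≈2.605746; u=3/4·1.568848+3/2·3.010436+0·2.605746≈5.692291; next y=-1/5·0.431152+3/4·5.692291≈4.182988
n=7: y≈4.182988, sp=2, e=sp−y≈-2.182988; I≈0.827449, D=e−e_prev≈-3.751836; u=3/4·(-2.182988)+3/2·0.827449+0·(-3.751836)≈-0.396068; next y=-1/5·4.182988+3/4·(-0.396068)≈-1.133648
n=8: y≈-1.133648, sp=2, e=sp−y≈3.133648; I≈3.961097, D=e−e_prev≈5.316636; u=3/4·3.133648+3/2·3.961097+0·5.316636≈8.291882; next y=-1/5·(-1.133648)+3/4·8.291882≈6.445641
n=9: y≈6.445641, sp=2, e=sp−y≈-4.445641; I≈-0.484544, D=e−e_prev≈-7.579289; u=3/4·(-4.445641)+3/2·(-0.484544)+0·(-7.579289)≈-4.061046; next y=-1/5·6.445641+3/4·(-4.061046)≈-4.334913
n=10: y≈-4.334913, sp=2, e=sp−y≈6.334913; I≈5.850369, D=e−e_prev≈10.780554; u=3/4·6.334913+3/2·5.850369+0·10.780554≈13.526738; next y=-1/5·(-4.334913)+3/4·13.526738≈11.012036
n=11: y≈11.012036, sp=2, e=sp−y≈-9.012036; I≈-3.161667, D=e−e_prev≈-15.346949; u=3/4·(-9.012036)+3/2·(-3.161667)+0·(-15.346949)≈-11.501528; next y=-1/5·11.012036+3/4·(-11.501528)≈-10.828553
n=12: y≈-10.828553, sp=2, e=sp−y≈12.828553; I≈9.666886, D=e−e_prev≈21.840590; u=3/4·12.828553+3/2·9.666886+0·21.840590≈24.121744; next y=-1/5·(-10.828553)+3/4·24.121744≈20.257019
n=13: y≈20.257019, sp=2, e=sp−y≈-18.257019; I≈-8.590133, D=e−e_prev≈-31.085572; u=3/4·(-18.257019)+3/2·(-8.590133)+0·(-31.085572)≈-26.577963; next y=-1/5·20.257019+3/4·(-26.577963)≈-23.984876
n=14: y≈-23.984876, sp=2, e=sp−y≈25.984876; I≈17.394744, D=e−e_prev≈44.241895; u=3/4·25.984876+3/2·17.394744+0·44.241895≈45.580773; next y=-1/5·(-23.984876)+3/4·45.580773≈38.982555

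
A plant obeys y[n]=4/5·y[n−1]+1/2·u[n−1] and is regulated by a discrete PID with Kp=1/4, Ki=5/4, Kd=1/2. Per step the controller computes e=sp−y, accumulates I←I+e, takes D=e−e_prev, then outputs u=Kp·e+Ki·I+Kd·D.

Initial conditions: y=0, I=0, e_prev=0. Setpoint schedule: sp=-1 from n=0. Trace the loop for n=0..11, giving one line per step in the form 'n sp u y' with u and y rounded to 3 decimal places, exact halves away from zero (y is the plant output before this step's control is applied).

0 -1 -2.000 0.000
1 -1 -0.750 -1.000
2 -1 -0.900 -1.175
3 -1 -0.339 -1.390
4 -1 -0.176 -1.281
5 -1 -0.107 -1.113
6 -1 -0.220 -0.944
7 -1 -0.363 -0.865
8 -1 -0.475 -0.873
9 -1 -0.512 -0.936
10 -1 -0.486 -1.005
11 -1 -0.430 -1.047

(exact arithmetic carried between steps; '≈' marks a value shown rounded to 6 d.p. or computed from one; I and e_prev carry over from the previous line; the table rounds u and y to 3 d.p., halves away from zero)
n=0: y=0, sp=-1, e=sp−y=-1; I=-1, D=e−e_prev=-1; u=1/4·(-1)+5/4·(-1)+1/2·(-1)=-2; next y=4/5·0+1/2·(-2)=-1
n=1: y=-1, sp=-1, e=sp−y=0; I=-1, D=e−e_prev=1; u=1/4·0+5/4·(-1)+1/2·1=-0.75; next y=4/5·(-1)+1/2·(-0.75)=-1.175
n=2: y=-1.175, sp=-1, e=sp−y=0.175; I=-0.825, D=e−e_prev=0.175; u=1/4·0.175+5/4·(-0.825)+1/2·0.175=-0.9; next y=4/5·(-1.175)+1/2·(-0.9)=-1.39
n=3: y=-1.39, sp=-1, e=sp−y=0.39; I=-0.435, D=e−e_prev=0.215; u=1/4·0.39+5/4·(-0.435)+1/2·0.215=-0.33875; next y=4/5·(-1.39)+1/2·(-0.33875)=-1.281375
n=4: y=-1.281375, sp=-1, e=sp−y=0.281375; I=-0.153625, D=e−e_prev=-0.108625; u=1/4·0.281375+5/4·(-0.153625)+1/2·(-0.108625)=-0.176; next y=4/5·(-1.281375)+1/2·(-0.176)=-1.1131
n=5: y=-1.1131, sp=-1, e=sp−y=0.1131; I=-0.040525, D=e−e_prev=-0.168275; u=1/4·0.1131+5/4·(-0.040525)+1/2·(-0.168275)≈-0.106519; next y=4/5·(-1.1131)+1/2·(-0.106519)≈-0.943739
n=6: y≈-0.943739, sp=-1, e=sp−y≈-0.056261; I≈-0.096786, D=e−e_prev≈-0.169361; u=1/4·(-0.056261)+5/4·(-0.096786)+1/2·(-0.169361)≈-0.219728; next y=4/5·(-0.943739)+1/2·(-0.219728)≈-0.864855
n=7: y≈-0.864855, sp=-1, e=sp−y≈-0.135145; I≈-0.231930, D=e−e_prev≈-0.078884; u=1/4·(-0.135145)+5/4·(-0.231930)+1/2·(-0.078884)≈-0.363141; next y=4/5·(-0.864855)+1/2·(-0.363141)≈-0.873455
n=8: y≈-0.873455, sp=-1, e=sp−y≈-0.126545; I≈-0.358476, D=e−e_prev≈0.008600; u=1/4·(-0.126545)+5/4·(-0.358476)+1/2·0.008600≈-0.475431; next y=4/5·(-0.873455)+1/2·(-0.475431)≈-0.936479
n=9: y≈-0.936479, sp=-1, e=sp−y≈-0.063521; I≈-0.421996, D=e−e_prev≈0.063025; u=1/4·(-0.063521)+5/4·(-0.421996)+1/2·0.063025≈-0.511863; next y=4/5·(-0.936479)+1/2·(-0.511863)≈-1.005115
n=10: y≈-1.005115, sp=-1, e=sp−y≈0.005115; I≈-0.416881, D=e−e_prev≈0.068636; u=1/4·0.005115+5/4·(-0.416881)+1/2·0.068636≈-0.485505; next y=4/5·(-1.005115)+1/2·(-0.485505)≈-1.046844
n=11: y≈-1.046844, sp=-1, e=sp−y≈0.046844; I≈-0.370037, D=e−e_prev≈0.041729; u=1/4·0.046844+5/4·(-0.370037)+1/2·0.041729≈-0.429970; next y=4/5·(-1.046844)+1/2·(-0.429970)≈-1.052461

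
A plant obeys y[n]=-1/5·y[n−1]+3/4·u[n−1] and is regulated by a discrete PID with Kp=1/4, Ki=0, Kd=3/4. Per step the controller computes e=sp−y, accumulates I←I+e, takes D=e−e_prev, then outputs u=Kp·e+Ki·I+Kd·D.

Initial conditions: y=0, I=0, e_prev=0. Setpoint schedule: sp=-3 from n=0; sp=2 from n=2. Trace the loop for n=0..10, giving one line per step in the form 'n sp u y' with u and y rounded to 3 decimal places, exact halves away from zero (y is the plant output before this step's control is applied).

(exact arithmetic carried between steps; '≈' marks a value shown rounded to 6 d.p. or computed from one; I and e_prev carry over from the previous line; the table rounds u and y to 3 d.p., halves away from zero)
n=0: y=0, sp=-3, e=sp−y=-3; I=-3, D=e−e_prev=-3; u=1/4·(-3)+0·(-3)+3/4·(-3)=-3; next y=-1/5·0+3/4·(-3)=-2.25
n=1: y=-2.25, sp=-3, e=sp−y=-0.75; I=-3.75, D=e−e_prev=2.25; u=1/4·(-0.75)+0·(-3.75)+3/4·2.25=1.5; next y=-1/5·(-2.25)+3/4·1.5=1.575
n=2: y=1.575, sp=2, e=sp−y=0.425; I=-3.325, D=e−e_prev=1.175; u=1/4·0.425+0·(-3.325)+3/4·1.175=0.9875; next y=-1/5·1.575+3/4·0.9875=0.425625
n=3: y=0.425625, sp=2, e=sp−y=1.574375; I=-1.750625, D=e−e_prev=1.149375; u=1/4·1.574375+0·(-1.750625)+3/4·1.149375=1.255625; next y=-1/5·0.425625+3/4·1.255625≈0.856594
n=4: y≈0.856594, sp=2, e=sp−y≈1.143406; I≈-0.607219, D=e−e_prev≈-0.430969; u=1/4·1.143406+0·(-0.607219)+3/4·(-0.430969)≈-0.037375; next y=-1/5·0.856594+3/4·(-0.037375)≈-0.19935
n=5: y=-0.19935, sp=2, e=sp−y=2.19935; I≈1.592131, D=e−e_prev≈1.055944; u=1/4·2.19935+0·1.592131+3/4·1.055944≈1.341795; next y=-1/5·(-0.19935)+3/4·1.341795≈1.046216
n=6: y≈1.046216, sp=2, e=sp−y≈0.953784; I≈2.545915, D=e−e_prev≈-1.245566; u=1/4·0.953784+0·2.545915+3/4·(-1.245566)≈-0.695729; next y=-1/5·1.046216+3/4·(-0.695729)≈-0.731040
n=7: y≈-0.731040, sp=2, e=sp−y≈2.731040; I≈5.276955, D=e−e_prev≈1.777257; u=1/4·2.731040+0·5.276955+3/4·1.777257≈2.015702; next y=-1/5·(-0.731040)+3/4·2.015702≈1.657985
n=8: y≈1.657985, sp=2, e=sp−y≈0.342015; I≈5.618970, D=e−e_prev≈-2.389025; u=1/4·0.342015+0·5.618970+3/4·(-2.389025)≈-1.706265; next y=-1/5·1.657985+3/4·(-1.706265)≈-1.611296
n=9: y≈-1.611296, sp=2, e=sp−y≈3.611296; I≈9.230266, D=e−e_prev≈3.269280; u=1/4·3.611296+0·9.230266+3/4·3.269280≈3.354784; next y=-1/5·(-1.611296)+3/4·3.354784≈2.838347
n=10: y≈2.838347, sp=2, e=sp−y≈-0.838347; I≈8.391918, D=e−e_prev≈-4.449643; u=1/4·(-0.838347)+0·8.391918+3/4·(-4.449643)≈-3.546819; next y=-1/5·2.838347+3/4·(-3.546819)≈-3.227784

0 -3 -3.000 0.000
1 -3 1.500 -2.250
2 2 0.988 1.575
3 2 1.256 0.426
4 2 -0.037 0.857
5 2 1.342 -0.199
6 2 -0.696 1.046
7 2 2.016 -0.731
8 2 -1.706 1.658
9 2 3.355 -1.611
10 2 -3.547 2.838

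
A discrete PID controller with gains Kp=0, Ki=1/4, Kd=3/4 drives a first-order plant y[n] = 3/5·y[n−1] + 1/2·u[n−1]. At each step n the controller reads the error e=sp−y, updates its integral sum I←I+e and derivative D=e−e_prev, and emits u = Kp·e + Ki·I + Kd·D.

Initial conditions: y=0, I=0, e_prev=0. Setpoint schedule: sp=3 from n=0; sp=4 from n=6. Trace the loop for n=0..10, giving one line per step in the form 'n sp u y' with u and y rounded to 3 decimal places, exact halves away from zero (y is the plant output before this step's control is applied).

0 3 3.000 0.000
1 3 0.000 1.500
2 3 2.100 0.900
3 3 1.485 1.590
4 3 2.249 1.697
5 3 2.209 2.142
6 4 3.510 2.390
7 4 2.549 3.189
8 4 3.352 3.188
9 4 3.153 3.589
10 4 3.416 3.730

(exact arithmetic carried between steps; '≈' marks a value shown rounded to 6 d.p. or computed from one; I and e_prev carry over from the previous line; the table rounds u and y to 3 d.p., halves away from zero)
n=0: y=0, sp=3, e=sp−y=3; I=3, D=e−e_prev=3; u=0·3+1/4·3+3/4·3=3; next y=3/5·0+1/2·3=1.5
n=1: y=1.5, sp=3, e=sp−y=1.5; I=4.5, D=e−e_prev=-1.5; u=0·1.5+1/4·4.5+3/4·(-1.5)=0; next y=3/5·1.5+1/2·0=0.9
n=2: y=0.9, sp=3, e=sp−y=2.1; I=6.6, D=e−e_prev=0.6; u=0·2.1+1/4·6.6+3/4·0.6=2.1; next y=3/5·0.9+1/2·2.1=1.59
n=3: y=1.59, sp=3, e=sp−y=1.41; I=8.01, D=e−e_prev=-0.69; u=0·1.41+1/4·8.01+3/4·(-0.69)=1.485; next y=3/5·1.59+1/2·1.485=1.6965
n=4: y=1.6965, sp=3, e=sp−y=1.3035; I=9.3135, D=e−e_prev=-0.1065; u=0·1.3035+1/4·9.3135+3/4·(-0.1065)=2.2485; next y=3/5·1.6965+1/2·2.2485=2.14215
n=5: y=2.14215, sp=3, e=sp−y=0.85785; I=10.17135, D=e−e_prev=-0.44565; u=0·0.85785+1/4·10.17135+3/4·(-0.44565)=2.2086; next y=3/5·2.14215+1/2·2.2086=2.38959
n=6: y=2.38959, sp=4, e=sp−y=1.61041; I=11.78176, D=e−e_prev=0.75256; u=0·1.61041+1/4·11.78176+3/4·0.75256=3.50986; next y=3/5·2.38959+1/2·3.50986=3.188684
n=7: y=3.188684, sp=4, e=sp−y=0.811316; I=12.593076, D=e−e_prev=-0.799094; u=0·0.811316+1/4·12.593076+3/4·(-0.799094)≈2.548949; next y=3/5·3.188684+1/2·2.548949≈3.187685
n=8: y≈3.187685, sp=4, e=sp−y≈0.812315; I≈13.405391, D=e−e_prev≈0.000999; u=0·0.812315+1/4·13.405391+3/4·0.000999≈3.352097; next y=3/5·3.187685+1/2·3.352097≈3.588659
n=9: y≈3.588659, sp=4, e=sp−y≈0.411341; I≈13.816732, D=e−e_prev≈-0.400975; u=0·0.411341+1/4·13.816732+3/4·(-0.400975)≈3.153452; next y=3/5·3.588659+1/2·3.153452≈3.729922
n=10: y≈3.729922, sp=4, e=sp−y≈0.270078; I≈14.086810, D=e−e_prev≈-0.141262; u=0·0.270078+1/4·14.086810+3/4·(-0.141262)≈3.415756; next y=3/5·3.729922+1/2·3.415756≈3.945831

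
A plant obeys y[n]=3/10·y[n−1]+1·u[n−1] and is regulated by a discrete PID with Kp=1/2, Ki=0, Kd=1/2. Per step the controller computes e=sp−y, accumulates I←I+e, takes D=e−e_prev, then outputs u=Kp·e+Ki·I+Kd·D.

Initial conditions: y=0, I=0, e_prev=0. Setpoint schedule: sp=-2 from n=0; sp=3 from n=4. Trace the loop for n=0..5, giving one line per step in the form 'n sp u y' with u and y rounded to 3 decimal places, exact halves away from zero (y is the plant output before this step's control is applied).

(exact arithmetic carried between steps; '≈' marks a value shown rounded to 6 d.p. or computed from one; I and e_prev carry over from the previous line; the table rounds u and y to 3 d.p., halves away from zero)
n=0: y=0, sp=-2, e=sp−y=-2; I=-2, D=e−e_prev=-2; u=1/2·(-2)+0·(-2)+1/2·(-2)=-2; next y=3/10·0+1·(-2)=-2
n=1: y=-2, sp=-2, e=sp−y=0; I=-2, D=e−e_prev=2; u=1/2·0+0·(-2)+1/2·2=1; next y=3/10·(-2)+1·1=0.4
n=2: y=0.4, sp=-2, e=sp−y=-2.4; I=-4.4, D=e−e_prev=-2.4; u=1/2·(-2.4)+0·(-4.4)+1/2·(-2.4)=-2.4; next y=3/10·0.4+1·(-2.4)=-2.28
n=3: y=-2.28, sp=-2, e=sp−y=0.28; I=-4.12, D=e−e_prev=2.68; u=1/2·0.28+0·(-4.12)+1/2·2.68=1.48; next y=3/10·(-2.28)+1·1.48=0.796
n=4: y=0.796, sp=3, e=sp−y=2.204; I=-1.916, D=e−e_prev=1.924; u=1/2·2.204+0·(-1.916)+1/2·1.924=2.064; next y=3/10·0.796+1·2.064=2.3028
n=5: y=2.3028, sp=3, e=sp−y=0.6972; I=-1.2188, D=e−e_prev=-1.5068; u=1/2·0.6972+0·(-1.2188)+1/2·(-1.5068)=-0.4048; next y=3/10·2.3028+1·(-0.4048)=0.28604

0 -2 -2.000 0.000
1 -2 1.000 -2.000
2 -2 -2.400 0.400
3 -2 1.480 -2.280
4 3 2.064 0.796
5 3 -0.405 2.303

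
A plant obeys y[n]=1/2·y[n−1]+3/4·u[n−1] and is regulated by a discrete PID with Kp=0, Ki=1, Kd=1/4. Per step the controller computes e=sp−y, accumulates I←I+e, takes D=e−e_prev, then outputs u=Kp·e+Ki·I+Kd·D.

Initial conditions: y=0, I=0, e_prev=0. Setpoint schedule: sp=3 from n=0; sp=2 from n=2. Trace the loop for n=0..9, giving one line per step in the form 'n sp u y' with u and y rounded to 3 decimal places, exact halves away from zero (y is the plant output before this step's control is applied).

(exact arithmetic carried between steps; '≈' marks a value shown rounded to 6 d.p. or computed from one; I and e_prev carry over from the previous line; the table rounds u and y to 3 d.p., halves away from zero)
n=0: y=0, sp=3, e=sp−y=3; I=3, D=e−e_prev=3; u=0·3+1·3+1/4·3=3.75; next y=1/2·0+3/4·3.75=2.8125
n=1: y=2.8125, sp=3, e=sp−y=0.1875; I=3.1875, D=e−e_prev=-2.8125; u=0·0.1875+1·3.1875+1/4·(-2.8125)=2.484375; next y=1/2·2.8125+3/4·2.484375≈3.269531
n=2: y≈3.269531, sp=2, e=sp−y≈-1.269531; I≈1.917969, D=e−e_prev≈-1.457031; u=0·(-1.269531)+1·1.917969+1/4·(-1.457031)≈1.553711; next y=1/2·3.269531+3/4·1.553711≈2.800049
n=3: y≈2.800049, sp=2, e=sp−y≈-0.800049; I≈1.117920, D=e−e_prev≈0.469482; u=0·(-0.800049)+1·1.117920+1/4·0.469482≈1.235291; next y=1/2·2.800049+3/4·1.235291≈2.326492
n=4: y≈2.326492, sp=2, e=sp−y≈-0.326492; I≈0.791428, D=e−e_prev≈0.473557; u=0·(-0.326492)+1·0.791428+1/4·0.473557≈0.909817; next y=1/2·2.326492+3/4·0.909817≈1.845609
n=5: y≈1.845609, sp=2, e=sp−y≈0.154391; I≈0.945819, D=e−e_prev≈0.480884; u=0·0.154391+1·0.945819+1/4·0.480884≈1.066040; next y=1/2·1.845609+3/4·1.066040≈1.722334
n=6: y≈1.722334, sp=2, e=sp−y≈0.277666; I≈1.223485, D=e−e_prev≈0.123275; u=0·0.277666+1·1.223485+1/4·0.123275≈1.254303; next y=1/2·1.722334+3/4·1.254303≈1.801895
n=7: y≈1.801895, sp=2, e=sp−y≈0.198105; I≈1.421590, D=e−e_prev≈-0.079560; u=0·0.198105+1·1.421590+1/4·(-0.079560)≈1.401700; next y=1/2·1.801895+3/4·1.401700≈1.952222
n=8: y≈1.952222, sp=2, e=sp−y≈0.047778; I≈1.469368, D=e−e_prev≈-0.150328; u=0·0.047778+1·1.469368+1/4·(-0.150328)≈1.431786; next y=1/2·1.952222+3/4·1.431786≈2.049951
n=9: y≈2.049951, sp=2, e=sp−y≈-0.049951; I≈1.419417, D=e−e_prev≈-0.097728; u=0·(-0.049951)+1·1.419417+1/4·(-0.097728)≈1.394985; next y=1/2·2.049951+3/4·1.394985≈2.071214

0 3 3.750 0.000
1 3 2.484 2.813
2 2 1.554 3.270
3 2 1.235 2.800
4 2 0.910 2.326
5 2 1.066 1.846
6 2 1.254 1.722
7 2 1.402 1.802
8 2 1.432 1.952
9 2 1.395 2.050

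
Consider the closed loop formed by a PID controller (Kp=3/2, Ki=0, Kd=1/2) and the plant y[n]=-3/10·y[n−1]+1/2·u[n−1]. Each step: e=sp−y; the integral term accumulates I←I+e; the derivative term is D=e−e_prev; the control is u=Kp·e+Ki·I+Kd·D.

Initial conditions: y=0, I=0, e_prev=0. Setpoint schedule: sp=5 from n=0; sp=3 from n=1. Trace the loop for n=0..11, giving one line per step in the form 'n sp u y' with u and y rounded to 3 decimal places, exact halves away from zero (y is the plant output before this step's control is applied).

(exact arithmetic carried between steps; '≈' marks a value shown rounded to 6 d.p. or computed from one; I and e_prev carry over from the previous line; the table rounds u and y to 3 d.p., halves away from zero)
n=0: y=0, sp=5, e=sp−y=5; I=5, D=e−e_prev=5; u=3/2·5+0·5+1/2·5=10; next y=-3/10·0+1/2·10=5
n=1: y=5, sp=3, e=sp−y=-2; I=3, D=e−e_prev=-7; u=3/2·(-2)+0·3+1/2·(-7)=-6.5; next y=-3/10·5+1/2·(-6.5)=-4.75
n=2: y=-4.75, sp=3, e=sp−y=7.75; I=10.75, D=e−e_prev=9.75; u=3/2·7.75+0·10.75+1/2·9.75=16.5; next y=-3/10·(-4.75)+1/2·16.5=9.675
n=3: y=9.675, sp=3, e=sp−y=-6.675; I=4.075, D=e−e_prev=-14.425; u=3/2·(-6.675)+0·4.075+1/2·(-14.425)=-17.225; next y=-3/10·9.675+1/2·(-17.225)=-11.515
n=4: y=-11.515, sp=3, e=sp−y=14.515; I=18.59, D=e−e_prev=21.19; u=3/2·14.515+0·18.59+1/2·21.19=32.3675; next y=-3/10·(-11.515)+1/2·32.3675=19.63825
n=5: y=19.63825, sp=3, e=sp−y=-16.63825; I=1.95175, D=e−e_prev=-31.15325; u=3/2·(-16.63825)+0·1.95175+1/2·(-31.15325)=-40.534; next y=-3/10·19.63825+1/2·(-40.534)=-26.158475
n=6: y=-26.158475, sp=3, e=sp−y=29.158475; I=31.110225, D=e−e_prev=45.796725; u=3/2·29.158475+0·31.110225+1/2·45.796725=66.636075; next y=-3/10·(-26.158475)+1/2·66.636075=41.16558
n=7: y=41.16558, sp=3, e=sp−y=-38.16558; I=-7.055355, D=e−e_prev=-67.324055; u=3/2·(-38.16558)+0·(-7.055355)+1/2·(-67.324055)≈-90.910398; next y=-3/10·41.16558+1/2·(-90.910398)≈-57.804873
n=8: y≈-57.804873, sp=3, e=sp−y≈60.804873; I≈53.749518, D=e−e_prev≈98.970453; u=3/2·60.804873+0·53.749518+1/2·98.970453≈140.692536; next y=-3/10·(-57.804873)+1/2·140.692536≈87.687730
n=9: y≈87.687730, sp=3, e=sp−y≈-84.687730; I≈-30.938212, D=e−e_prev≈-145.492602; u=3/2·(-84.687730)+0·(-30.938212)+1/2·(-145.492602)≈-199.777896; next y=-3/10·87.687730+1/2·(-199.777896)≈-126.195267
n=10: y≈-126.195267, sp=3, e=sp−y≈129.195267; I≈98.257055, D=e−e_prev≈213.882996; u=3/2·129.195267+0·98.257055+1/2·213.882996≈300.734398; next y=-3/10·(-126.195267)+1/2·300.734398≈188.225779
n=11: y≈188.225779, sp=3, e=sp−y≈-185.225779; I≈-86.968724, D=e−e_prev≈-314.421046; u=3/2·(-185.225779)+0·(-86.968724)+1/2·(-314.421046)≈-435.049191; next y=-3/10·188.225779+1/2·(-435.049191)≈-273.992329

0 5 10.000 0.000
1 3 -6.500 5.000
2 3 16.500 -4.750
3 3 -17.225 9.675
4 3 32.368 -11.515
5 3 -40.534 19.638
6 3 66.636 -26.158
7 3 -90.910 41.166
8 3 140.693 -57.805
9 3 -199.778 87.688
10 3 300.734 -126.195
11 3 -435.049 188.226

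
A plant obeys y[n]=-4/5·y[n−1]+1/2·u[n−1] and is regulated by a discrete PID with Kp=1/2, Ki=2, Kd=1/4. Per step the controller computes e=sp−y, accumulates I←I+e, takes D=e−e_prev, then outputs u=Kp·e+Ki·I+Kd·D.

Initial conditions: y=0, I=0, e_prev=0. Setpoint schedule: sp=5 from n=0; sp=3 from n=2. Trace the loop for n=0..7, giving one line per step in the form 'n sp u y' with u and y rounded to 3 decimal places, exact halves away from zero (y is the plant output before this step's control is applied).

(exact arithmetic carried between steps; '≈' marks a value shown rounded to 6 d.p. or computed from one; I and e_prev carry over from the previous line; the table rounds u and y to 3 d.p., halves away from zero)
n=0: y=0, sp=5, e=sp−y=5; I=5, D=e−e_prev=5; u=1/2·5+2·5+1/4·5=13.75; next y=-4/5·0+1/2·13.75=6.875
n=1: y=6.875, sp=5, e=sp−y=-1.875; I=3.125, D=e−e_prev=-6.875; u=1/2·(-1.875)+2·3.125+1/4·(-6.875)=3.59375; next y=-4/5·6.875+1/2·3.59375=-3.703125
n=2: y=-3.703125, sp=3, e=sp−y=6.703125; I=9.828125, D=e−e_prev=8.578125; u=1/2·6.703125+2·9.828125+1/4·8.578125≈25.152344; next y=-4/5·(-3.703125)+1/2·25.152344≈15.538672
n=3: y≈15.538672, sp=3, e=sp−y≈-12.538672; I≈-2.710547, D=e−e_prev≈-19.241797; u=1/2·(-12.538672)+2·(-2.710547)+1/4·(-19.241797)≈-16.500879; next y=-4/5·15.538672+1/2·(-16.500879)≈-20.681377
n=4: y≈-20.681377, sp=3, e=sp−y≈23.681377; I≈20.970830, D=e−e_prev≈36.220049; u=1/2·23.681377+2·20.970830+1/4·36.220049≈62.837361; next y=-4/5·(-20.681377)+1/2·62.837361≈47.963782
n=5: y≈47.963782, sp=3, e=sp−y≈-44.963782; I≈-23.992952, D=e−e_prev≈-68.645159; u=1/2·(-44.963782)+2·(-23.992952)+1/4·(-68.645159)≈-87.629085; next y=-4/5·47.963782+1/2·(-87.629085)≈-82.185568
n=6: y≈-82.185568, sp=3, e=sp−y≈85.185568; I≈61.192616, D=e−e_prev≈130.149350; u=1/2·85.185568+2·61.192616+1/4·130.149350≈197.515353; next y=-4/5·(-82.185568)+1/2·197.515353≈164.506131
n=7: y≈164.506131, sp=3, e=sp−y≈-161.506131; I≈-100.313515, D=e−e_prev≈-246.691699; u=1/2·(-161.506131)+2·(-100.313515)+1/4·(-246.691699)≈-343.053020; next y=-4/5·164.506131+1/2·(-343.053020)≈-303.131415

0 5 13.750 0.000
1 5 3.594 6.875
2 3 25.152 -3.703
3 3 -16.501 15.539
4 3 62.837 -20.681
5 3 -87.629 47.964
6 3 197.515 -82.186
7 3 -343.053 164.506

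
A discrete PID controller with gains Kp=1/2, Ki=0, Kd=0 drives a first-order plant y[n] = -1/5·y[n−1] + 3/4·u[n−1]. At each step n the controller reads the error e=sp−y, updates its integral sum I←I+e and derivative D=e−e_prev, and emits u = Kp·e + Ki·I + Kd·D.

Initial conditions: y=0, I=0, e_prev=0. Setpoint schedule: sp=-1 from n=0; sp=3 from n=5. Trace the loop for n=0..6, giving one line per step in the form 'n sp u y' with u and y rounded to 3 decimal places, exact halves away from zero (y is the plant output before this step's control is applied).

(exact arithmetic carried between steps; '≈' marks a value shown rounded to 6 d.p. or computed from one; I and e_prev carry over from the previous line; the table rounds u and y to 3 d.p., halves away from zero)
n=0: y=0, sp=-1, e=sp−y=-1; I=-1, D=e−e_prev=-1; u=1/2·(-1)+0·(-1)+0·(-1)=-0.5; next y=-1/5·0+3/4·(-0.5)=-0.375
n=1: y=-0.375, sp=-1, e=sp−y=-0.625; I=-1.625, D=e−e_prev=0.375; u=1/2·(-0.625)+0·(-1.625)+0·0.375=-0.3125; next y=-1/5·(-0.375)+3/4·(-0.3125)=-0.159375
n=2: y=-0.159375, sp=-1, e=sp−y=-0.840625; I=-2.465625, D=e−e_prev=-0.215625; u=1/2·(-0.840625)+0·(-2.465625)+0·(-0.215625)≈-0.420313; next y=-1/5·(-0.159375)+3/4·(-0.420313)≈-0.283359
n=3: y≈-0.283359, sp=-1, e=sp−y≈-0.716641; I≈-3.182266, D=e−e_prev≈0.123984; u=1/2·(-0.716641)+0·(-3.182266)+0·0.123984≈-0.358320; next y=-1/5·(-0.283359)+3/4·(-0.358320)≈-0.212068
n=4: y≈-0.212068, sp=-1, e=sp−y≈-0.787932; I≈-3.970197, D=e−e_prev≈-0.071291; u=1/2·(-0.787932)+0·(-3.970197)+0·(-0.071291)≈-0.393966; next y=-1/5·(-0.212068)+3/4·(-0.393966)≈-0.253061
n=5: y≈-0.253061, sp=3, e=sp−y≈3.253061; I≈-0.717137, D=e−e_prev≈4.040992; u=1/2·3.253061+0·(-0.717137)+0·4.040992≈1.626530; next y=-1/5·(-0.253061)+3/4·1.626530≈1.270510
n=6: y≈1.270510, sp=3, e=sp−y≈1.729490; I≈1.012354, D=e−e_prev≈-1.523571; u=1/2·1.729490+0·1.012354+0·(-1.523571)≈0.864745; next y=-1/5·1.270510+3/4·0.864745≈0.394457

0 -1 -0.500 0.000
1 -1 -0.313 -0.375
2 -1 -0.420 -0.159
3 -1 -0.358 -0.283
4 -1 -0.394 -0.212
5 3 1.627 -0.253
6 3 0.865 1.271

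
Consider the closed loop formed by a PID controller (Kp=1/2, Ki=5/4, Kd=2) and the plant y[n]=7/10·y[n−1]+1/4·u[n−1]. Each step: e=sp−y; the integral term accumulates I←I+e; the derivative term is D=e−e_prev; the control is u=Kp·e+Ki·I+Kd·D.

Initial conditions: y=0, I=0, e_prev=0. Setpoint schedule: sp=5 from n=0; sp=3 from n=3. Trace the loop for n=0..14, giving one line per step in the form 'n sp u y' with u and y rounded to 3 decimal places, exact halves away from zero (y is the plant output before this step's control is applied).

(exact arithmetic carried between steps; '≈' marks a value shown rounded to 6 d.p. or computed from one; I and e_prev carry over from the previous line; the table rounds u and y to 3 d.p., halves away from zero)
n=0: y=0, sp=5, e=sp−y=5; I=5, D=e−e_prev=5; u=1/2·5+5/4·5+2·5=18.75; next y=7/10·0+1/4·18.75=4.6875
n=1: y=4.6875, sp=5, e=sp−y=0.3125; I=5.3125, D=e−e_prev=-4.6875; u=1/2·0.3125+5/4·5.3125+2·(-4.6875)=-2.578125; next y=7/10·4.6875+1/4·(-2.578125)≈2.636719
n=2: y≈2.636719, sp=5, e=sp−y≈2.363281; I≈7.675781, D=e−e_prev≈2.050781; u=1/2·2.363281+5/4·7.675781+2·2.050781≈14.877930; next y=7/10·2.636719+1/4·14.877930≈5.565186
n=3: y≈5.565186, sp=3, e=sp−y≈-2.565186; I≈5.110596, D=e−e_prev≈-4.928467; u=1/2·(-2.565186)+5/4·5.110596+2·(-4.928467)≈-4.751282; next y=7/10·5.565186+1/4·(-4.751282)≈2.707809
n=4: y≈2.707809, sp=3, e=sp−y≈0.292191; I≈5.402786, D=e−e_prev≈2.857376; u=1/2·0.292191+5/4·5.402786+2·2.857376≈12.614330; next y=7/10·2.707809+1/4·12.614330≈5.049049
n=5: y≈5.049049, sp=3, e=sp−y≈-2.049049; I≈3.353737, D=e−e_prev≈-2.341240; u=1/2·(-2.049049)+5/4·3.353737+2·(-2.341240)≈-1.514833; next y=7/10·5.049049+1/4·(-1.514833)≈3.155626
n=6: y≈3.155626, sp=3, e=sp−y≈-0.155626; I≈3.198111, D=e−e_prev≈1.893423; u=1/2·(-0.155626)+5/4·3.198111+2·1.893423≈7.706671; next y=7/10·3.155626+1/4·7.706671≈4.135606
n=7: y≈4.135606, sp=3, e=sp−y≈-1.135606; I≈2.062505, D=e−e_prev≈-0.979980; u=1/2·(-1.135606)+5/4·2.062505+2·(-0.979980)≈0.050368; next y=7/10·4.135606+1/4·0.050368≈2.907516
n=8: y≈2.907516, sp=3, e=sp−y≈0.092484; I≈2.154988, D=e−e_prev≈1.228090; u=1/2·0.092484+5/4·2.154988+2·1.228090≈5.196157; next y=7/10·2.907516+1/4·5.196157≈3.334301
n=9: y≈3.334301, sp=3, e=sp−y≈-0.334301; I≈1.820688, D=e−e_prev≈-0.426784; u=1/2·(-0.334301)+5/4·1.820688+2·(-0.426784)≈1.255140; next y=7/10·3.334301+1/4·1.255140≈2.647796
n=10: y≈2.647796, sp=3, e=sp−y≈0.352204; I≈2.172892, D=e−e_prev≈0.686505; u=1/2·0.352204+5/4·2.172892+2·0.686505≈4.265227; next y=7/10·2.647796+1/4·4.265227≈2.919764
n=11: y≈2.919764, sp=3, e=sp−y≈0.080236; I≈2.253128, D=e−e_prev≈-0.271968; u=1/2·0.080236+5/4·2.253128+2·(-0.271968)≈2.312592; next y=7/10·2.919764+1/4·2.312592≈2.621983
n=12: y≈2.621983, sp=3, e=sp−y≈0.378017; I≈2.631146, D=e−e_prev≈0.297781; u=1/2·0.378017+5/4·2.631146+2·0.297781≈4.073503; next y=7/10·2.621983+1/4·4.073503≈2.853764
n=13: y≈2.853764, sp=3, e=sp−y≈0.146236; I≈2.777382, D=e−e_prev≈-0.231781; u=1/2·0.146236+5/4·2.777382+2·(-0.231781)≈3.081284; next y=7/10·2.853764+1/4·3.081284≈2.767955
n=14: y≈2.767955, sp=3, e=sp−y≈0.232045; I≈3.009427, D=e−e_prev≈0.085808; u=1/2·0.232045+5/4·3.009427+2·0.085808≈4.049422; next y=7/10·2.767955+1/4·4.049422≈2.949924

0 5 18.750 0.000
1 5 -2.578 4.688
2 5 14.878 2.637
3 3 -4.751 5.565
4 3 12.614 2.708
5 3 -1.515 5.049
6 3 7.707 3.156
7 3 0.050 4.136
8 3 5.196 2.908
9 3 1.255 3.334
10 3 4.265 2.648
11 3 2.313 2.920
12 3 4.074 2.622
13 3 3.081 2.854
14 3 4.049 2.768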